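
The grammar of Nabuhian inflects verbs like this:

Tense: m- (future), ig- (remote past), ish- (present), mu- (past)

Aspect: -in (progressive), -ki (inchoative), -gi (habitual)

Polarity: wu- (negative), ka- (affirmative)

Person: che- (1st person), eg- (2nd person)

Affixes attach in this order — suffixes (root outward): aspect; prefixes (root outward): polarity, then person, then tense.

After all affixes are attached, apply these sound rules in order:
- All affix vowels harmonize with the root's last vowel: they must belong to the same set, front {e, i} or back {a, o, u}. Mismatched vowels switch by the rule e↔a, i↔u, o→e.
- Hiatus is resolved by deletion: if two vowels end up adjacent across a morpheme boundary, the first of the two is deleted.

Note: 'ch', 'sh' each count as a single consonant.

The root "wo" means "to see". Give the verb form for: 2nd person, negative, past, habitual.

Attach aspect habitual -gi → wogi.
Attach polarity negative wu- → wuwogi.
Attach person 2nd person eg- → egwuwogi.
Attach tense past mu- → muegwuwogi.
Apply vowel harmony: muegwuwogi → muagwuwogu.
Apply vowel deletion: muagwuwogu → magwuwogu.

magwuwogu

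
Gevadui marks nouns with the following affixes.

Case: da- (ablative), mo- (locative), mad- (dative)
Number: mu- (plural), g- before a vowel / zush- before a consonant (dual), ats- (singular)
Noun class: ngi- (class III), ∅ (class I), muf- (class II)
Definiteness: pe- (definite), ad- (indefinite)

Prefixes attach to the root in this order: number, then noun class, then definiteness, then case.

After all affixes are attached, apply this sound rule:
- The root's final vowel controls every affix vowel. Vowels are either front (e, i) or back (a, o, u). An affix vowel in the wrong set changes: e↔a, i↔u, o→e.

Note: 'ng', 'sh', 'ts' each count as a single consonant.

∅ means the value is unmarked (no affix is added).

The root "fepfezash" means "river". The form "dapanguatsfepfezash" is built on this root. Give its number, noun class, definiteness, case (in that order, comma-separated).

Segment: da-pe-ngi-ats-fepfezash.
number: ats- → singular.
noun class: ngi- → class III.
definiteness: pe- → definite.
case: da- → ablative.

singular, class III, definite, ablative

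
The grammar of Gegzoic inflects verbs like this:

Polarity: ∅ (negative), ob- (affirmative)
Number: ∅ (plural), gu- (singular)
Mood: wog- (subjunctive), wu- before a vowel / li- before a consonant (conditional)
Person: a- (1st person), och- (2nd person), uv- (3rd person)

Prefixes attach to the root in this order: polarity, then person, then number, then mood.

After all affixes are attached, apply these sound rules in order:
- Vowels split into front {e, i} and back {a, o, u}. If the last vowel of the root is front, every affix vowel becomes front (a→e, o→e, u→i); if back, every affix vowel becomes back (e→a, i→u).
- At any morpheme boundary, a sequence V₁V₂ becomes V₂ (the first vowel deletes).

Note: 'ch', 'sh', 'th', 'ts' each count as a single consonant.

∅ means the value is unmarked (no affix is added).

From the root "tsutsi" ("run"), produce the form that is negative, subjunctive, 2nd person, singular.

weggechtsutsi

polarity = negative: zero marking, form stays tsutsi.
Attach person 2nd person och- → ochtsutsi.
Attach number singular gu- → guochtsutsi.
Attach mood subjunctive wog- → wogguochtsutsi.
Apply vowel harmony: wogguochtsutsi → weggiechtsutsi.
Apply vowel deletion: weggiechtsutsi → weggechtsutsi.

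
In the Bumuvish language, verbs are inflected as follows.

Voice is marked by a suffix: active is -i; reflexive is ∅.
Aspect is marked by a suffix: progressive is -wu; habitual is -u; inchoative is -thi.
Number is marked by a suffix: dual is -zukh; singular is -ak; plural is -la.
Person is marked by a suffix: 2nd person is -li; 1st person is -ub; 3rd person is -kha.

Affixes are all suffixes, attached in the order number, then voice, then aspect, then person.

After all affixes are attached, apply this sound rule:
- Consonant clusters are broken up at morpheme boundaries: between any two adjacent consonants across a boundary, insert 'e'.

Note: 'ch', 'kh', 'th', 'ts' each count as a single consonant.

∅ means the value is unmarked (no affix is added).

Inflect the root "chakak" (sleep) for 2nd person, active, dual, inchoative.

Attach number dual -zukh → chakakzukh.
Attach voice active -i → chakakzukhi.
Attach aspect inchoative -thi → chakakzukhithi.
Attach person 2nd person -li → chakakzukhithili.
Apply epenthesis: chakakzukhithili → chakakezukhithili.

chakakezukhithili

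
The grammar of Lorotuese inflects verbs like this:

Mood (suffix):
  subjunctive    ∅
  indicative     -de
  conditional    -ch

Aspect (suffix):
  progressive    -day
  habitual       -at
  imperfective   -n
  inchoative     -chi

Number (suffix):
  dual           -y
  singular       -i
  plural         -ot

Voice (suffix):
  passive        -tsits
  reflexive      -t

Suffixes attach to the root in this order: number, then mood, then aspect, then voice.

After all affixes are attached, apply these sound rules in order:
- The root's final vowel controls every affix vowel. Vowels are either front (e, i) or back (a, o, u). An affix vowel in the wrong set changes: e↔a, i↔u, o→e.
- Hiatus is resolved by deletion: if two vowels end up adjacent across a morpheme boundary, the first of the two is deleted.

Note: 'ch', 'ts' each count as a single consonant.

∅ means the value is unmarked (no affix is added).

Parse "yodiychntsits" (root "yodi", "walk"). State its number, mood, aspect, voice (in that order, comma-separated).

Segment: yodi-y-ch-n-tsits.
number: -y → dual.
mood: -ch → conditional.
aspect: -n → imperfective.
voice: -tsits → passive.

dual, conditional, imperfective, passive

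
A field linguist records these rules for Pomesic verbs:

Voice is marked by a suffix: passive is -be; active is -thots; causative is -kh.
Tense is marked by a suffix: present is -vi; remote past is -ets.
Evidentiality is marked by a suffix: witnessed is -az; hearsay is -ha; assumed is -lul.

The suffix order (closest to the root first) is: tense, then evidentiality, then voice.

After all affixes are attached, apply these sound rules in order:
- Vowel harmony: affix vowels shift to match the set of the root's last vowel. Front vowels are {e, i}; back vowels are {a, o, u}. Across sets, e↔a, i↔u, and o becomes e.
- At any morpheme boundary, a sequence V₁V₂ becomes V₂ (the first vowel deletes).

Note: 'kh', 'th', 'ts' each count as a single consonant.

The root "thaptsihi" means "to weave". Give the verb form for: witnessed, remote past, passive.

Attach tense remote past -ets → thaptsihiets.
Attach evidentiality witnessed -az → thaptsihietsaz.
Attach voice passive -be → thaptsihietsazbe.
Apply vowel harmony: thaptsihietsazbe → thaptsihietsezbe.
Apply vowel deletion: thaptsihietsezbe → thaptsihetsezbe.

thaptsihetsezbe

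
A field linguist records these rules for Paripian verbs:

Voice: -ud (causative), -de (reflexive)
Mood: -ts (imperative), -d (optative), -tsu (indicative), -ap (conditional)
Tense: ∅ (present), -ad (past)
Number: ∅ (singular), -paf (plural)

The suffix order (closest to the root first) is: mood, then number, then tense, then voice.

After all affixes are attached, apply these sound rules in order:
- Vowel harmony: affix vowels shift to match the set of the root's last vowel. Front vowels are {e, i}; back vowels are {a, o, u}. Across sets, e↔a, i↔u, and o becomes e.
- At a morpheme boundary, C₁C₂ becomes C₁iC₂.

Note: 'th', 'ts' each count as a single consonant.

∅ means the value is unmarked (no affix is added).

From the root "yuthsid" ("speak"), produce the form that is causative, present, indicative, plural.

Attach mood indicative -tsu → yuthsidtsu.
Attach number plural -paf → yuthsidtsupaf.
tense = present: zero marking, form stays yuthsidtsupaf.
Attach voice causative -ud → yuthsidtsupafud.
Apply vowel harmony: yuthsidtsupafud → yuthsidtsipefid.
Apply epenthesis: yuthsidtsipefid → yuthsiditsipefid.

yuthsiditsipefid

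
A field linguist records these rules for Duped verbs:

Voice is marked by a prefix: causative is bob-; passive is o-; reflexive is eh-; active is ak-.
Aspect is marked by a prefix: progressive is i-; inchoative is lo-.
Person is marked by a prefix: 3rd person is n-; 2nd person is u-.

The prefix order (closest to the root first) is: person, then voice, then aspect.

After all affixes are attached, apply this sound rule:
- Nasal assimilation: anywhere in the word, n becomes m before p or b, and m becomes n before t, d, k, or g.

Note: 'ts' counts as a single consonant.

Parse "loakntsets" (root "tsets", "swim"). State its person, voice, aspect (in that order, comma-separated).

3rd person, active, inchoative

Segment: lo-ak-n-tsets.
person: n- → 3rd person.
voice: ak- → active.
aspect: lo- → inchoative.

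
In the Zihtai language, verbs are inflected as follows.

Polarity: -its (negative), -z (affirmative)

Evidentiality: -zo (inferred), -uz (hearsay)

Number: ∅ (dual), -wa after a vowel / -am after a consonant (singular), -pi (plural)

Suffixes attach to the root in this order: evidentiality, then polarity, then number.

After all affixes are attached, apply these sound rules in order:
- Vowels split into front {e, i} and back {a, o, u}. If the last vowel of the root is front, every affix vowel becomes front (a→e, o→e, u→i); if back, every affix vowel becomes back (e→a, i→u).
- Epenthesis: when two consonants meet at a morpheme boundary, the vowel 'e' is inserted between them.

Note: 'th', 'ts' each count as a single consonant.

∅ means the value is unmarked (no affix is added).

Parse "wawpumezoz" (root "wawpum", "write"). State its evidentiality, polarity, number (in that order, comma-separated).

Segment: wawpum-zo-z.
evidentiality: -zo → inferred.
polarity: -z → affirmative.
number: ∅ → dual.

inferred, affirmative, dual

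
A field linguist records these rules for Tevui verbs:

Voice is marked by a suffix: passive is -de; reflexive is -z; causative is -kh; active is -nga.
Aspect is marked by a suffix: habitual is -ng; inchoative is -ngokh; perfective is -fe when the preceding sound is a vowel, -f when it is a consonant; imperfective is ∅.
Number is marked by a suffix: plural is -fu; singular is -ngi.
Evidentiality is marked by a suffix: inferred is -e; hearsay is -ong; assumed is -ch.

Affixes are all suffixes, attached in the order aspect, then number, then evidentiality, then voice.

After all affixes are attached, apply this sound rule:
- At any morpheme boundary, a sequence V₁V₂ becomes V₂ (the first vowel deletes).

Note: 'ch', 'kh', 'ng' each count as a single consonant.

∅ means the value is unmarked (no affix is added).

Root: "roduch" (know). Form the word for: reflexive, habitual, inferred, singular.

Attach aspect habitual -ng → roduchng.
Attach number singular -ngi → roduchngngi.
Attach evidentiality inferred -e → roduchngngie.
Attach voice reflexive -z → roduchngngiez.
Apply vowel deletion: roduchngngiez → roduchngngez.

roduchngngez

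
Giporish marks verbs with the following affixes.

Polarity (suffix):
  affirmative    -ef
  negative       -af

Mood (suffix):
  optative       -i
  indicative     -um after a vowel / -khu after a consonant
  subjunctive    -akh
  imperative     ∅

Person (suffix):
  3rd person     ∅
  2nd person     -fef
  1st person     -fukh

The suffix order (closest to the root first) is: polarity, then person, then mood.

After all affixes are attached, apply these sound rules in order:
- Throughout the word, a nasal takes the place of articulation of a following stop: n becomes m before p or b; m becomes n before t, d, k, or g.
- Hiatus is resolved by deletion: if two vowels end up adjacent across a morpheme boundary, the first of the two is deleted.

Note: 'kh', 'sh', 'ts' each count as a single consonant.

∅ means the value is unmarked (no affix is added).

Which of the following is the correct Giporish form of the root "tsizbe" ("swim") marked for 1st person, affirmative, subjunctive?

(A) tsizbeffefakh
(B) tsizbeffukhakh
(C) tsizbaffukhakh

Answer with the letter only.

B

Attach polarity affirmative -ef → tsizbeef.
Attach person 1st person -fukh → tsizbeeffukh.
Attach mood subjunctive -akh → tsizbeeffukhakh.
Nasal assimilation: no change.
Apply vowel deletion: tsizbeeffukhakh → tsizbeffukhakh.
So the correct form is tsizbeffukhakh, option (B).
(C) tsizbaffukhakh is wrong: it uses negative instead of affirmative for polarity.
(A) tsizbeffefakh is wrong: it uses 2nd person instead of 1st person for person.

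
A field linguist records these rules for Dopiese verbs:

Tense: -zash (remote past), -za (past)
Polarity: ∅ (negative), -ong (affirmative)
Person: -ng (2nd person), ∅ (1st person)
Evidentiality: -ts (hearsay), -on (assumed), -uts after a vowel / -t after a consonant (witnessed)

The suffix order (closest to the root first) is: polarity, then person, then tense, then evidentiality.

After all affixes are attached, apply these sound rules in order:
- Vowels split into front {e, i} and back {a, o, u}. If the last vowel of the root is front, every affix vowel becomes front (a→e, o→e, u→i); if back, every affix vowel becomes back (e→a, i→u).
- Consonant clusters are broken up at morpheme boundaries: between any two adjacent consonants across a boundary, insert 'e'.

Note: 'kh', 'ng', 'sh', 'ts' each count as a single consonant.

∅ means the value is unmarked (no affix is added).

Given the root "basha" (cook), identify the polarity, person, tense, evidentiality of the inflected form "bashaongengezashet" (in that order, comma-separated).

affirmative, 2nd person, remote past, witnessed

Segment: basha-ong-ng-zash-t.
polarity: -ong → affirmative.
person: -ng → 2nd person.
tense: -zash → remote past.
evidentiality: -uts/t → witnessed.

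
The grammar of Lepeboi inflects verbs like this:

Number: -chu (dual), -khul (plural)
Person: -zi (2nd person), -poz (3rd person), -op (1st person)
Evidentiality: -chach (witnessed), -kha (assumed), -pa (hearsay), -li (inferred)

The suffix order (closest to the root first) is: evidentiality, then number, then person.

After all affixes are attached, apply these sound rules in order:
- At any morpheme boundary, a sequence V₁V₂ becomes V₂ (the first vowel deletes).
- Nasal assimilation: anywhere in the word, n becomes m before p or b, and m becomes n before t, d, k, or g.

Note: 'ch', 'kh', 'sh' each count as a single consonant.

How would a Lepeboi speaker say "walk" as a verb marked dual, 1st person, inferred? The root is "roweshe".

Attach evidentiality inferred -li → rowesheli.
Attach number dual -chu → roweshelichu.
Attach person 1st person -op → roweshelichuop.
Apply vowel deletion: roweshelichuop → roweshelichop.
Nasal assimilation: no change.

roweshelichop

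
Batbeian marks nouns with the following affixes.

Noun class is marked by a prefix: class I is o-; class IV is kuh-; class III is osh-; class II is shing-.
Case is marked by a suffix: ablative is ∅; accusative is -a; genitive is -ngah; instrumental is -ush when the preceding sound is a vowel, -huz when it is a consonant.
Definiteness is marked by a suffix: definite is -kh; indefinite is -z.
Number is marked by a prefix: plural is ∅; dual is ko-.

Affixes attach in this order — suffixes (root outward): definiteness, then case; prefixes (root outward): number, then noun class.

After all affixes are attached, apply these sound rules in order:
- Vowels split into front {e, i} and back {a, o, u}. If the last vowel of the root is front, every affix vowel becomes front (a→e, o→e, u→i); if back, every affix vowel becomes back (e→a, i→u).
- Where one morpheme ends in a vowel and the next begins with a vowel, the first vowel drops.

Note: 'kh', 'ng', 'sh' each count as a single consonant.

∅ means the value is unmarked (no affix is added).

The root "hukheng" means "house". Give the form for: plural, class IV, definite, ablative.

Attach definiteness definite -kh → hukhengkh.
case = ablative: zero marking, form stays hukhengkh.
number = plural: zero marking, form stays hukhengkh.
Attach noun class class IV kuh- → kuhhukhengkh.
Apply vowel harmony: kuhhukhengkh → kihhukhengkh.
Vowel deletion: no change.

kihhukhengkh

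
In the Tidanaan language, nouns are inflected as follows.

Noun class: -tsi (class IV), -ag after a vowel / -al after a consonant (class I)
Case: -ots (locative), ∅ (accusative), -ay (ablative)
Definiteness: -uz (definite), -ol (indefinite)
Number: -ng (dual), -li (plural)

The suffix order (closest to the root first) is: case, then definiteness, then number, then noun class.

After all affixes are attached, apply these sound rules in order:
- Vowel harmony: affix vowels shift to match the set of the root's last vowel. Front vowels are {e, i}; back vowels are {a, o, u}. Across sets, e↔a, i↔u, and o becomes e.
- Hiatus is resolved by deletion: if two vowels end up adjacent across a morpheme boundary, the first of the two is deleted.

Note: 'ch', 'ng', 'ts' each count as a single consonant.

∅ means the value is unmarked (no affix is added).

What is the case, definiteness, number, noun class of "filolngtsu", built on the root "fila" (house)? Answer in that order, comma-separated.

Segment: fila-ol-ng-tsi.
case: ∅ → accusative.
definiteness: -ol → indefinite.
number: -ng → dual.
noun class: -tsi → class IV.

accusative, indefinite, dual, class IV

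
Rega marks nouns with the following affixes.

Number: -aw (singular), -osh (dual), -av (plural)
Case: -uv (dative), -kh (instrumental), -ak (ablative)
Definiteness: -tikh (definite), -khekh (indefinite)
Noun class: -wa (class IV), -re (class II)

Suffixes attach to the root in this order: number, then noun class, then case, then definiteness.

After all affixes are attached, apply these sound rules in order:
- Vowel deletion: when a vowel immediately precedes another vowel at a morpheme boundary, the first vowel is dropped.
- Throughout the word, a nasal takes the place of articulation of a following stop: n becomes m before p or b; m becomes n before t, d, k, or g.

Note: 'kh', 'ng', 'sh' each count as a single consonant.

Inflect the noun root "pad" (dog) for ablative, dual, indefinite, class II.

Attach number dual -osh → padosh.
Attach noun class class II -re → padoshre.
Attach case ablative -ak → padoshreak.
Attach definiteness indefinite -khekh → padoshreakkhekh.
Apply vowel deletion: padoshreakkhekh → padoshrakkhekh.
Nasal assimilation: no change.

padoshrakkhekh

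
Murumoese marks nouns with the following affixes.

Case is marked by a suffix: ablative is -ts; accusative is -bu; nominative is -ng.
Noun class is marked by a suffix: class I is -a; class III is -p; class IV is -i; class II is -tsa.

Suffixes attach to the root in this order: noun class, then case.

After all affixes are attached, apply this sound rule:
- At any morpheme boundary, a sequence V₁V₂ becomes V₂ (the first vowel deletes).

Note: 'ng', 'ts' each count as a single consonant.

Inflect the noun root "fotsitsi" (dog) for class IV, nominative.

fotsitsing

Attach noun class class IV -i → fotsitsii.
Attach case nominative -ng → fotsitsiing.
Apply vowel deletion: fotsitsiing → fotsitsing.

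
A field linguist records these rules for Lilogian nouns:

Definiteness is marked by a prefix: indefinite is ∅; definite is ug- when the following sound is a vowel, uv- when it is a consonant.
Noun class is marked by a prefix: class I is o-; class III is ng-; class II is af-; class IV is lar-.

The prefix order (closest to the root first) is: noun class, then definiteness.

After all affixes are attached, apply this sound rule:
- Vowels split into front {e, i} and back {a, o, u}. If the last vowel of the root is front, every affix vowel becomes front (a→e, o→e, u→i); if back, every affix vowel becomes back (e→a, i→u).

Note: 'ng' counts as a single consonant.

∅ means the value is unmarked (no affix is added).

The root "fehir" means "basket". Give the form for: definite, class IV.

ivlerfehir

Attach noun class class IV lar- → larfehir.
Attach definiteness definite uv- (before consonant 'l') → uvlarfehir.
Apply vowel harmony: uvlarfehir → ivlerfehir.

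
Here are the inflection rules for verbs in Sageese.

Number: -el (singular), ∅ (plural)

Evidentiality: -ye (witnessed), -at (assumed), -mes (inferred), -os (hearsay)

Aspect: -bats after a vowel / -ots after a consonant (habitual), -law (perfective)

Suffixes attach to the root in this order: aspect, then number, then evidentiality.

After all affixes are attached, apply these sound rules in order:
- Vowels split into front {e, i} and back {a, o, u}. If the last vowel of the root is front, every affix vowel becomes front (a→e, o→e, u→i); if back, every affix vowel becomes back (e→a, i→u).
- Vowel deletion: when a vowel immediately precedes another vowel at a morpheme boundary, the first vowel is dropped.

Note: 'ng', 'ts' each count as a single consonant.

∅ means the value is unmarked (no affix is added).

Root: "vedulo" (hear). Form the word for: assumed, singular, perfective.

Attach aspect perfective -law → vedulolaw.
Attach number singular -el → vedulolawel.
Attach evidentiality assumed -at → vedulolawelat.
Apply vowel harmony: vedulolawelat → vedulolawalat.
Vowel deletion: no change.

vedulolawalat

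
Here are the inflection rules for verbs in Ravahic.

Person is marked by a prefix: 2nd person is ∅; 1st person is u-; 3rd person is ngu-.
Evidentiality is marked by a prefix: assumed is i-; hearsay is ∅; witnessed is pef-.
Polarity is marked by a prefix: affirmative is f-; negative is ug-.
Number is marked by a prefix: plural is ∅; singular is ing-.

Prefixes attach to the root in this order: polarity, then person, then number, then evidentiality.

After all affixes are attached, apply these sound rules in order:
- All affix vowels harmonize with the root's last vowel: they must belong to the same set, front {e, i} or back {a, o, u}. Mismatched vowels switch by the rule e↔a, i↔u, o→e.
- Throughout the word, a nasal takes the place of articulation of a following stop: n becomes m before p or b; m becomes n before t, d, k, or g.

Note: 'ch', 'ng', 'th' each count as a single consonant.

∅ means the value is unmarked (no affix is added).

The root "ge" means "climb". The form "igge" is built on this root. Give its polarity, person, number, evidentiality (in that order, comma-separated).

negative, 2nd person, plural, hearsay

Segment: ug-ge.
polarity: ug- → negative.
person: ∅ → 2nd person.
number: ∅ → plural.
evidentiality: ∅ → hearsay.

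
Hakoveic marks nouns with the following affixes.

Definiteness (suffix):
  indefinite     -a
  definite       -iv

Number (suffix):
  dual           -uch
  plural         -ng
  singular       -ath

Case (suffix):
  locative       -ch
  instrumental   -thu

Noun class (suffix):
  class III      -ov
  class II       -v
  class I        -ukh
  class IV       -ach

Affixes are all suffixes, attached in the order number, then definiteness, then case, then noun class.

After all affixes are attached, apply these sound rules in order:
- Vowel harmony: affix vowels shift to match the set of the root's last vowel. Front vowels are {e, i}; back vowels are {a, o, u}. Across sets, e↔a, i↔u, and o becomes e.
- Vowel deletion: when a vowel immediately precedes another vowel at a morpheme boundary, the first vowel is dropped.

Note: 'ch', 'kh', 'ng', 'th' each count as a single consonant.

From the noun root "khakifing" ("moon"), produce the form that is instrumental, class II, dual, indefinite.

Attach number dual -uch → khakifinguch.
Attach definiteness indefinite -a → khakifingucha.
Attach case instrumental -thu → khakifinguchathu.
Attach noun class class II -v → khakifinguchathuv.
Apply vowel harmony: khakifinguchathuv → khakifingichethiv.
Vowel deletion: no change.

khakifingichethiv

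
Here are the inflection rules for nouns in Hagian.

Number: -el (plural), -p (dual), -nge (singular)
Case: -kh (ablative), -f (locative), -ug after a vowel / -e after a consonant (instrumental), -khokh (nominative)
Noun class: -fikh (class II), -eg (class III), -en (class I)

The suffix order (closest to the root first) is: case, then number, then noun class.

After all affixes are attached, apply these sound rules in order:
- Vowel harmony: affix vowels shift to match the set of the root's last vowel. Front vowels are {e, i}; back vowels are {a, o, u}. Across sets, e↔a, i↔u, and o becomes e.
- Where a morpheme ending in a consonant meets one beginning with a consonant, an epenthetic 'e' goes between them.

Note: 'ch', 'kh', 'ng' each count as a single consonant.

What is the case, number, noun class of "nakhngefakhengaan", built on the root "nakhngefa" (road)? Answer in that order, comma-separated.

ablative, singular, class I

Segment: nakhngefa-kh-nge-en.
case: -kh → ablative.
number: -nge → singular.
noun class: -en → class I.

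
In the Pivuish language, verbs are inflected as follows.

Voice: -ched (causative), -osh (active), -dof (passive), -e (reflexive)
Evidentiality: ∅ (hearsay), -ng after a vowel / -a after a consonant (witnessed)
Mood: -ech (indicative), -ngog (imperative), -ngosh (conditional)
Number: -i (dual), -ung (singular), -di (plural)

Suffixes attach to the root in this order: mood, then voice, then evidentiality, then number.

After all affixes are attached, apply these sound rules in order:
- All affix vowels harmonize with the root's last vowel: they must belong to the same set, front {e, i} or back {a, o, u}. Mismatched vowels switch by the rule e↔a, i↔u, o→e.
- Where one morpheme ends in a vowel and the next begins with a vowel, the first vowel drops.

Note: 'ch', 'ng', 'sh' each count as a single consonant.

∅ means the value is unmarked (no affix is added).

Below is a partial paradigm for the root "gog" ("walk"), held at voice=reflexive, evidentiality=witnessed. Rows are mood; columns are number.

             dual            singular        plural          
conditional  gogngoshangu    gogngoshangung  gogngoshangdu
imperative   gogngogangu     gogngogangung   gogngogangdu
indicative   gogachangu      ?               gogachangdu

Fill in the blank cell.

Attach mood indicative -ech → gogech.
Attach voice reflexive -e → gogeche.
Attach evidentiality witnessed -ng (after vowel 'e') → gogecheng.
Attach number singular -ung → gogechengung.
Apply vowel harmony: gogechengung → gogachangung.
Vowel deletion: no change.

gogachangung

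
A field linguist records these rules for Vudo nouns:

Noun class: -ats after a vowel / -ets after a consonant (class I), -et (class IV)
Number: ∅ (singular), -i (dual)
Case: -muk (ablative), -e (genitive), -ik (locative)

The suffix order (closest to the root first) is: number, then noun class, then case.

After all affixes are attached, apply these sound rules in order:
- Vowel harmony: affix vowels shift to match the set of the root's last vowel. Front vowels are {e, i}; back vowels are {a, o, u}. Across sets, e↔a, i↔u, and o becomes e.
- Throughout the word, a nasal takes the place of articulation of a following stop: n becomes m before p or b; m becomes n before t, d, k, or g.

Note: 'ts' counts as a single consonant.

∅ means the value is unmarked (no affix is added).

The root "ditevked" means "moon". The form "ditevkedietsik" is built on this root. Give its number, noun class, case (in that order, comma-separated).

Segment: ditevked-i-ats-ik.
number: -i → dual.
noun class: -ats/ets → class I.
case: -ik → locative.

dual, class I, locative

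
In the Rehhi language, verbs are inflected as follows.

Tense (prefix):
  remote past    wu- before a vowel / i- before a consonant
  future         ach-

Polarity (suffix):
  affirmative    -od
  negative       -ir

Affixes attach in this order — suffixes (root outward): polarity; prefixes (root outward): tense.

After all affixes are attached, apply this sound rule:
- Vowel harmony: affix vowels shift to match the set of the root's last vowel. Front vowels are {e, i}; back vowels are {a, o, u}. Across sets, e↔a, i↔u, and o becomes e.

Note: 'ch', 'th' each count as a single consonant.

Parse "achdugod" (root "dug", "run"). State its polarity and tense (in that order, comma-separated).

affirmative, future

Segment: ach-dug-od.
polarity: -od → affirmative.
tense: ach- → future.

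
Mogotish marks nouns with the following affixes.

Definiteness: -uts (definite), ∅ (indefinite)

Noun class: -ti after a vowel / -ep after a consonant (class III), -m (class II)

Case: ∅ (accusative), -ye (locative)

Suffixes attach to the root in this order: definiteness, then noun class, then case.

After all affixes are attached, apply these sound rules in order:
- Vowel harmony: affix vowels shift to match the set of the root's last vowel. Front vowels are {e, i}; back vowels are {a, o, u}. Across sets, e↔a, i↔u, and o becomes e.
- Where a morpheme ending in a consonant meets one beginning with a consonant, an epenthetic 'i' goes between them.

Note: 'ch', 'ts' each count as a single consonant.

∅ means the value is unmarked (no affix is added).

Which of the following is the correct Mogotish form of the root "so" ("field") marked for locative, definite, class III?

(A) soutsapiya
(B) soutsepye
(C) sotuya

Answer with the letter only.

Attach definiteness definite -uts → souts.
Attach noun class class III -ep (after consonant 'ts') → soutsep.
Attach case locative -ye → soutsepye.
Apply vowel harmony: soutsepye → soutsapya.
Apply epenthesis: soutsapya → soutsapiya.
So the correct form is soutsapiya, option (A).
(C) sotuya is wrong: it uses indefinite instead of definite for definiteness.
(B) soutsepye is wrong: it fails to apply the sound rule(s).

A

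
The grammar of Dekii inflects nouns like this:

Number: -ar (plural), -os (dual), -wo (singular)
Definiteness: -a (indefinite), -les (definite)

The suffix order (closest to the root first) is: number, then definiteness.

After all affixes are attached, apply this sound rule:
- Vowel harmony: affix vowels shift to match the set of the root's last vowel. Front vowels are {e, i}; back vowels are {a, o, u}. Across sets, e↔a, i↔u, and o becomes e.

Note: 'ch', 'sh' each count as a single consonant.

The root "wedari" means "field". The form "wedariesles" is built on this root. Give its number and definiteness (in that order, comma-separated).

dual, definite

Segment: wedari-os-les.
number: -os → dual.
definiteness: -les → definite.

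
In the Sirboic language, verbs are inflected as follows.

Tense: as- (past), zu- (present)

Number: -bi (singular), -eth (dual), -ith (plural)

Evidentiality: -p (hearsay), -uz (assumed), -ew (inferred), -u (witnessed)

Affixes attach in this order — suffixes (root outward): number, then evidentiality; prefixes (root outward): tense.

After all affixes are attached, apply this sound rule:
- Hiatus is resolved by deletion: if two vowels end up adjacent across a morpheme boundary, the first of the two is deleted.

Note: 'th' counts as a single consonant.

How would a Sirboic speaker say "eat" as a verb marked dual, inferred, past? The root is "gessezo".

Attach number dual -eth → gessezoeth.
Attach tense past as- → asgessezoeth.
Attach evidentiality inferred -ew → asgessezoethew.
Apply vowel deletion: asgessezoethew → asgessezethew.

asgessezethew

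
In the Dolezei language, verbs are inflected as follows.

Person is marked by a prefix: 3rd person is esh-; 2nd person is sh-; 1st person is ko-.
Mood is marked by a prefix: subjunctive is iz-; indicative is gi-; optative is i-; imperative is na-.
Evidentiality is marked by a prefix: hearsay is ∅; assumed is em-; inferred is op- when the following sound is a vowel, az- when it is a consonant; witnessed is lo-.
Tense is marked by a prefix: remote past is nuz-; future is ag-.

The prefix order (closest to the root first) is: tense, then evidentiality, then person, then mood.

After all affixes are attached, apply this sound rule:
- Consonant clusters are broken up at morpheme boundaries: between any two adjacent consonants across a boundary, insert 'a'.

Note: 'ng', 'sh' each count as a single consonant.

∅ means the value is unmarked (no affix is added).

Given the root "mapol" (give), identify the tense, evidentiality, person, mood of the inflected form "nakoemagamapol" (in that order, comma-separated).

Segment: na-ko-em-ag-mapol.
tense: ag- → future.
evidentiality: em- → assumed.
person: ko- → 1st person.
mood: na- → imperative.

future, assumed, 1st person, imperative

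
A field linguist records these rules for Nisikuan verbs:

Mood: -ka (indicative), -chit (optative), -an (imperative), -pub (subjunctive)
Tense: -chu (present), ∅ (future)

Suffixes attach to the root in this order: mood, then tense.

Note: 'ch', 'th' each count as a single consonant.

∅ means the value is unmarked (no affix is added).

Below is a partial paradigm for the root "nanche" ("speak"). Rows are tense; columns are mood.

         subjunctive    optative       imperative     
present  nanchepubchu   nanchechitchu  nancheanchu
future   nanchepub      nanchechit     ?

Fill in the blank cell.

Attach mood imperative -an → nanchean.
tense = future: zero marking, form stays nanchean.

nanchean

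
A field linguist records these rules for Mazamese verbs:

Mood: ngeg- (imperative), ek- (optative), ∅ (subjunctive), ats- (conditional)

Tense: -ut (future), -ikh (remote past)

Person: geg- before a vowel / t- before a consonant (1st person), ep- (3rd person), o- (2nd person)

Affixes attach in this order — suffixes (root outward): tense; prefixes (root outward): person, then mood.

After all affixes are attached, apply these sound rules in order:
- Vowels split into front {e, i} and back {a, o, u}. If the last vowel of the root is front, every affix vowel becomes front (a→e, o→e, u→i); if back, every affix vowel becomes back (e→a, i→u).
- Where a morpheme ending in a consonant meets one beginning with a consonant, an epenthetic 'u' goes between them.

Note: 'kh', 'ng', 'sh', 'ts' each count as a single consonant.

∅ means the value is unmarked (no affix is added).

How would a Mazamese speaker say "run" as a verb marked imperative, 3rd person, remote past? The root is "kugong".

ngagapukugongukh

Attach tense remote past -ikh → kugongikh.
Attach person 3rd person ep- → epkugongikh.
Attach mood imperative ngeg- → ngegepkugongikh.
Apply vowel harmony: ngegepkugongikh → ngagapkugongukh.
Apply epenthesis: ngagapkugongukh → ngagapukugongukh.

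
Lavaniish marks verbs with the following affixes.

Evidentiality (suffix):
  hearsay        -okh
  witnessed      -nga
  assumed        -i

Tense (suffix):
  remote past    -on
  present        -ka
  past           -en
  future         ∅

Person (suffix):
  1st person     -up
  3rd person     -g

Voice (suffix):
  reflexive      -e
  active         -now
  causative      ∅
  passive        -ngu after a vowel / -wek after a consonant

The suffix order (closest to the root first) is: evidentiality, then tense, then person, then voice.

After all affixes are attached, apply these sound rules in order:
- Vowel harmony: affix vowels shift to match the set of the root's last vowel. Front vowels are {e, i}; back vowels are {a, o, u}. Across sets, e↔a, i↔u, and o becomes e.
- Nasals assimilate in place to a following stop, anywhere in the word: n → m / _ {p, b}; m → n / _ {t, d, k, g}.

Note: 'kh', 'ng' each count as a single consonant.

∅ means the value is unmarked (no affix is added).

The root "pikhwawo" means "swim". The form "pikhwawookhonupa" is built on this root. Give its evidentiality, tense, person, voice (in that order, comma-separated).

Segment: pikhwawo-okh-on-up-e.
evidentiality: -okh → hearsay.
tense: -on → remote past.
person: -up → 1st person.
voice: -e → reflexive.

hearsay, remote past, 1st person, reflexive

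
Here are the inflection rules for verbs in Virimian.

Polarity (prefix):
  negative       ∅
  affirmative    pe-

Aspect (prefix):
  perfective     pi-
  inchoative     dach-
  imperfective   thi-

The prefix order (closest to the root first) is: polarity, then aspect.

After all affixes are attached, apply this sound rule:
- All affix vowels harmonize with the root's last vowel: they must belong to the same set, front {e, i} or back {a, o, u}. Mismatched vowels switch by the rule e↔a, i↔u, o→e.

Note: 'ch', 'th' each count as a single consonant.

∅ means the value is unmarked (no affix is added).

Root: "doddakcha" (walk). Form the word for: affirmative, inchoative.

Attach polarity affirmative pe- → pedoddakcha.
Attach aspect inchoative dach- → dachpedoddakcha.
Apply vowel harmony: dachpedoddakcha → dachpadoddakcha.

dachpadoddakcha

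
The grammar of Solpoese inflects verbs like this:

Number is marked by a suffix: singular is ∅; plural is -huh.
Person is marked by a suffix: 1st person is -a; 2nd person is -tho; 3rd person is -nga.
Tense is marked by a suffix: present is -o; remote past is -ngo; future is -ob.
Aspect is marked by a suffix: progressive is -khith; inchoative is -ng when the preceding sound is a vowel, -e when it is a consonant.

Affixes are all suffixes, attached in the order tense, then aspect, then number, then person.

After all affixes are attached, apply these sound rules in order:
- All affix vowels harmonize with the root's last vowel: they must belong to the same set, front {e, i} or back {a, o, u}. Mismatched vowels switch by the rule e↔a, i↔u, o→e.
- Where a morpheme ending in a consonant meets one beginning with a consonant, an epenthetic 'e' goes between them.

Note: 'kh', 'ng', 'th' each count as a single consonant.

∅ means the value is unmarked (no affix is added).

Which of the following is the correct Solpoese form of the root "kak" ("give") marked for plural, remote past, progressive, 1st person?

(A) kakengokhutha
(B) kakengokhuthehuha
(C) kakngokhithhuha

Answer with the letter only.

Attach tense remote past -ngo → kakngo.
Attach aspect progressive -khith → kakngokhith.
Attach number plural -huh → kakngokhithhuh.
Attach person 1st person -a → kakngokhithhuha.
Apply vowel harmony: kakngokhithhuha → kakngokhuthhuha.
Apply epenthesis: kakngokhuthhuha → kakengokhuthehuha.
So the correct form is kakengokhuthehuha, option (B).
(A) kakengokhutha is wrong: it uses singular instead of plural for number.
(C) kakngokhithhuha is wrong: it fails to apply the sound rule(s).

B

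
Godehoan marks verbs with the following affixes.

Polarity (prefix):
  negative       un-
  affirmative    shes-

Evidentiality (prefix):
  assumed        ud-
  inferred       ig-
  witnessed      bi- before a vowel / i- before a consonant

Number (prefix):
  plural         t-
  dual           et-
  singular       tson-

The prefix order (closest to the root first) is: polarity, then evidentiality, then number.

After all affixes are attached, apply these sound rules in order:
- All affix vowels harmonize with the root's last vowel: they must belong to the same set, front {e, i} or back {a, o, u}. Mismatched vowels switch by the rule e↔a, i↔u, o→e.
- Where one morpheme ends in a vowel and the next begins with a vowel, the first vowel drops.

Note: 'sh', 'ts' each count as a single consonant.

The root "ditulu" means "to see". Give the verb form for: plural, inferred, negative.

Attach polarity negative un- → unditulu.
Attach evidentiality inferred ig- → igunditulu.
Attach number plural t- → tigunditulu.
Apply vowel harmony: tigunditulu → tugunditulu.
Vowel deletion: no change.

tugunditulu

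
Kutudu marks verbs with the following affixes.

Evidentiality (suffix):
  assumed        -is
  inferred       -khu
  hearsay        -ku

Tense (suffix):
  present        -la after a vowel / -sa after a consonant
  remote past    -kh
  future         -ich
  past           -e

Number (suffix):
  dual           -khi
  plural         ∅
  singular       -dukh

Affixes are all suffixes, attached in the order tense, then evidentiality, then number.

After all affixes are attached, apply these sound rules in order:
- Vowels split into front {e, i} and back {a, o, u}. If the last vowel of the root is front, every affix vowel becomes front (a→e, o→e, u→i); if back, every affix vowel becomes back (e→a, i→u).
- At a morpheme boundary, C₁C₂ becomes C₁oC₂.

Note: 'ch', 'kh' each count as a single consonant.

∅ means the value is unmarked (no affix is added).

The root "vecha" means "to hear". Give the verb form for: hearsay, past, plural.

vechaaku

Attach tense past -e → vechae.
Attach evidentiality hearsay -ku → vechaeku.
number = plural: zero marking, form stays vechaeku.
Apply vowel harmony: vechaeku → vechaaku.
Epenthesis: no change.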